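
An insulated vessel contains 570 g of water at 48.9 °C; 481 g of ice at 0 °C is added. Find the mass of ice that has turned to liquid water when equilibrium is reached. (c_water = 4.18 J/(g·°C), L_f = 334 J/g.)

Cooling the water to 0 °C releases 570·4.18·48.9 = 116509 J.
Melting all 481 g of ice would need 481·334 = 160654 J.
Since 116509 < 160654 J, not all the ice melts; equilibrium is at 0 °C.
m_melted·334 = 116509  ⇒  m_melted ≈ 348.8 g.

m_melted ≈ 349 g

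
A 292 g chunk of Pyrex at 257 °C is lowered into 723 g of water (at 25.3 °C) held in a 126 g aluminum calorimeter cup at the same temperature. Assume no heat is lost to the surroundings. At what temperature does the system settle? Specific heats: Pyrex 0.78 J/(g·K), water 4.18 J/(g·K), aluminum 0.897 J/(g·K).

T_f ≈ 41.0 °C

Energy conservation, ΣQ = 0:
292·0.78·(T − 257) + 723·4.18·(T − 25.3) + 126·0.897·(T − 25.3) = 0
227.76(T − 257) + 3022.1(T − 25.3) + 113.02(T − 25.3) = 0
(227.76 + 3022.1 + 113.02) T = 227.76·257 + 3022.1·25.3 + 113.02·25.3
T = 137854 / 3362.9 = 41 °C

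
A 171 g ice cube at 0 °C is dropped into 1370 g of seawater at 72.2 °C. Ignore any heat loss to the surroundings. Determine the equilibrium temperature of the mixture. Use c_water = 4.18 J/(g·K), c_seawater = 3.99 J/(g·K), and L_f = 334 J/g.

Sum of m c ΔT and latent-heat terms is zero:
latent heat to melt: 171×334 = 57114; meltwater 0→T: 171×4.18×T = 714.78 T; seawater: 5466.3(T − 72.2)
6181.1 T = 394667 − 57114 = 337553
T ≈ 54.61 °C — above 0 °C, consistent with complete melting.

T_f ≈ 54.6 °C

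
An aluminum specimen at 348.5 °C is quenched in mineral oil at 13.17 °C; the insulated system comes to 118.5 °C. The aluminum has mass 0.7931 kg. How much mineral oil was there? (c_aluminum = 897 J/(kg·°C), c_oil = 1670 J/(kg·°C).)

Let T be the final temperature. ΣQ_i = 0:
0.7931×897×(118.5 − 348.5) + m×1670×(118.5 − 13.17) = 0
175901 m = 163624
m = 163624/175901 ≈ 0.9302 kg

m ≈ 0.93 kg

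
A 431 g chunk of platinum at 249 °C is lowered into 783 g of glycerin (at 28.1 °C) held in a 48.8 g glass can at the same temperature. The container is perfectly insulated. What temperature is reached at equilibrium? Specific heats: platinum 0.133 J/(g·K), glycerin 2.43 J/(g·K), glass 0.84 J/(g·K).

T_f is the heat-capacity-weighted average of the initial temperatures:
T_f = (57.32×249 + 1902.7×28.1 + 40.99×28.1) / (57.32 + 1902.7 + 40.99)
    = 68891 / 2001 ≈ 34.43 °C

T_f ≈ 34.4 °C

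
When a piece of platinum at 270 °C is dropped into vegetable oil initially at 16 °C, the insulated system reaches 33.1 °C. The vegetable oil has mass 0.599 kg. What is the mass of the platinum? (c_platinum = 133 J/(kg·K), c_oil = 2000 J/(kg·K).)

|Q_platinum| = |Q_oil|:
m·133·(270 − 33.1) = 0.599·2000·(33.1 − 16)
31508 m = 20486  ⇒  m ≈ 0.6502 kg

m ≈ 0.65 kg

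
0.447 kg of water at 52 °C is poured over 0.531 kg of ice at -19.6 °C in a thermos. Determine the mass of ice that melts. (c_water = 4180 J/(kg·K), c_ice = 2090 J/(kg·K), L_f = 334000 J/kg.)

m_melted ≈ 0.226 kg

Heat available from the water dropping to 0 °C: 0.447·4180·52 = 97160 J.
Of that, 0.531·2090·19.6 = 21752 J goes to bring the ice to 0 °C, leaving 75408 J.
To melt every bit of ice: 0.531·334000 = 177354 J.
That's not enough to melt it all — equilibrium is at 0 °C with ice remaining.
Mass melted = 75408/334000 ≈ 0.2258 kg.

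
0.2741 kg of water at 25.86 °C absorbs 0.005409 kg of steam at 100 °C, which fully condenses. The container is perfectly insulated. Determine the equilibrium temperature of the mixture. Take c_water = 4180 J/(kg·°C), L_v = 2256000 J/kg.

T_f ≈ 37.7 °C

Let T be the final temperature. ΣQ_i = 0:
steam→water at 100 °C releases m L_v = 0.005409·2256000 = 12203
  condensed water 100 °C→T: 22.61(T − 100)
  water warms: 0.2741·4180·(T − 25.86) = 1145.7(T − 25.86)
1168.3 T = 12203 + 2261 + 29629 = 44092
T ≈ 37.74 °C, under the boiling point, so the assumption holds.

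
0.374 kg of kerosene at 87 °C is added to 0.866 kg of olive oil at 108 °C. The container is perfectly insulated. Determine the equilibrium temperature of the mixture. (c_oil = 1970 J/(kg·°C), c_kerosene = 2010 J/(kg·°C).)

T_f ≈ 101.6 °C

Heat lost by the oil equals heat gained by the kerosene:
0.866·1970·(108 − T) = 0.374·2010·(T − 87)
1706(108 − T) = 751.74(T − 87)
2457.8 T = 249652  ⇒  T ≈ 101.58 °C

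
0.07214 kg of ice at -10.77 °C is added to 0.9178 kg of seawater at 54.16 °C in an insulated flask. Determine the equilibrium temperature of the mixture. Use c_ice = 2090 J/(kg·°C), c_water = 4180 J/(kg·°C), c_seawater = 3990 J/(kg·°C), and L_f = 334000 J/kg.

Net heat exchanged in the isolated system is zero:
ice -10.77→0 °C: 0.07214×2090×10.77 = 1623.8
  melt ice: 0.07214×334000 = 24095
  warm the meltwater: 301.55 T
  seawater: 3662(T − 54.16)
3963.6 T = 198335 − 25719 = 172617
T ≈ 43.55 °C — above 0 °C, consistent with complete melting.

T_f ≈ 43.6 °C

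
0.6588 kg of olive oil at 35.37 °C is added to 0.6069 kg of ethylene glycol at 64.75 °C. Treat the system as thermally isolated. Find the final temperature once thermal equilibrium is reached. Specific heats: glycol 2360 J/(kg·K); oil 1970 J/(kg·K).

|Q_glycol| = |Q_oil|:
0.6069·2360·(64.75 − T) = 0.6588·1970·(T − 35.37)
1432.3(64.75 − T) = 1297.8(T − 35.37)
2730.1 T = 138645  ⇒  T ≈ 50.78 °C

T_f ≈ 50.8 °C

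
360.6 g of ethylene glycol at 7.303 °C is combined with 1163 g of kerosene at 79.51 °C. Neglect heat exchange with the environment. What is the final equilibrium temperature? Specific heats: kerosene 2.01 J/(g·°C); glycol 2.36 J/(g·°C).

T_f ≈ 60.2 °C

Set heat shed by the hot body equal to heat absorbed by the cold body:
1163*2.01*(79.51 − T) = 360.6*2.36*(T − 7.303)
2337.6(79.51 − T) = 851.02(T − 7.303)
3188.6 T = 192080  ⇒  T ≈ 60.24 °C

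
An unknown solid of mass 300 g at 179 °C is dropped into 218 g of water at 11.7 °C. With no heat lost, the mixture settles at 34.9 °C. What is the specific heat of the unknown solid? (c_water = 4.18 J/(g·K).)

c ≈ 0.489 J/(g·K)

m_s c (T_s − T_f) = m_water c_water (T_f − T_0):
300·c·(179 − 34.9) = 218·4.18·(34.9 − 11.7)
43230 c = 21141  ⇒  c ≈ 0.489 J/(g·K)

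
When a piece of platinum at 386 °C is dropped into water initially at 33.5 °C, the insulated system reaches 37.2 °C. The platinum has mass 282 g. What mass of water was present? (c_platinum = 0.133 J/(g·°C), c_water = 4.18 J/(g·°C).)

m ≈ 846 g

Heat lost by the platinum = heat gained by the water:
282×0.133×(386 − 37.2) = m×4.18×(37.2 − 33.5)
15.47 m = 13082  ⇒  m ≈ 845.9 g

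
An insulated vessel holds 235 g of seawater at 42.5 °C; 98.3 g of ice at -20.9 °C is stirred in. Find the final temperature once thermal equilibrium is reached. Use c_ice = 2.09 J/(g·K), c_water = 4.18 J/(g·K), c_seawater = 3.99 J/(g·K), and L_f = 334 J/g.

Energy conservation, ΣQ = 0:
warm ice to 0 °C: 98.3×2.09×(0 − (-20.9)) = 4293.8; latent heat to melt: 98.3×334 = 32832; warm the meltwater: 410.89 T; seawater: 937.65(T − 42.5)
1348.5 T = 39850 − 37126 = 2724.1
T ≈ 2.02 °C (positive, so assuming full melt was valid).

T_f ≈ 2.0 °C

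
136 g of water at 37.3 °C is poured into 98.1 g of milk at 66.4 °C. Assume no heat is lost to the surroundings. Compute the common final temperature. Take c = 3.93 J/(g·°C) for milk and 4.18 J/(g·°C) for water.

With ΣQ=0 the equilibrium temperature is the m·c-weighted mean:
T_f = (385.53*66.4 + 568.48*37.3) / (385.53 + 568.48)
    = 46804 / 954.01 ≈ 49.06 °C

T_f ≈ 49.1 °C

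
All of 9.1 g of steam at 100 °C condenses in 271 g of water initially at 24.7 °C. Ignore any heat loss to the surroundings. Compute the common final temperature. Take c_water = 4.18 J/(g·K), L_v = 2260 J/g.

T_f ≈ 44.7 °C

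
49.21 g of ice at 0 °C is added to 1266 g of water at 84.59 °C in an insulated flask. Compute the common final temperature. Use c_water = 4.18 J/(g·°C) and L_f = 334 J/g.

Energy conservation, ΣQ = 0:
fusion: m_ice L_f = 49.21×334 = 16436
  meltwater 0→T: 49.21×4.18×T = 205.7 T
  water: 5291.9(T − 84.59)
5497.6 T = 447640 − 16436 = 431204
T ≈ 78.44 °C (positive, so assuming full melt was valid).

T_f ≈ 78.4 °C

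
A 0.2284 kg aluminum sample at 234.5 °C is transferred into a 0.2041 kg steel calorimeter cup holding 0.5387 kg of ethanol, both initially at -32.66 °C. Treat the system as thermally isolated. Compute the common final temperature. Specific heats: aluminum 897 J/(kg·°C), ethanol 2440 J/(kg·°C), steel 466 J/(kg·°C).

T_f ≈ 1.2 °C

Net heat exchanged in the isolated system is zero:
0.2284·897·(T − 234.5) + 0.5387·2440·(T − (-32.66)) + 0.2041·466·(T − (-32.66)) = 0
204.87(T − 234.5) + 1314.4(T − (-32.66)) + 95.11(T − (-32.66)) = 0
1614.4 T = 2007.6
T = 2007.6/1614.4 ≈ 1.24 °C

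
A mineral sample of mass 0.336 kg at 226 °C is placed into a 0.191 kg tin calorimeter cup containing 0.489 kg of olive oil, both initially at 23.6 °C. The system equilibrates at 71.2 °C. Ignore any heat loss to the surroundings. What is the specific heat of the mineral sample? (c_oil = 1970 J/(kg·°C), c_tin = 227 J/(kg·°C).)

Energy conservation, ΣQ = 0:
0.336·c·(71.2 − 226) + 0.489·1970·(71.2 − 23.6) + 0.191·227·(71.2 − 23.6) = 0
-52.01 c = -47918
c = -47918/-52.01 ≈ 921.3 J/(kg·°C)

c ≈ 921 J/(kg·°C)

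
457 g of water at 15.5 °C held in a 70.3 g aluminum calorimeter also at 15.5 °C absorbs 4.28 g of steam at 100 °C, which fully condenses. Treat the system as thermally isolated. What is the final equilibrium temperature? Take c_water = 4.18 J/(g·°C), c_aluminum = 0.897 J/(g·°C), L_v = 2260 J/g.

T_f ≈ 21.1 °C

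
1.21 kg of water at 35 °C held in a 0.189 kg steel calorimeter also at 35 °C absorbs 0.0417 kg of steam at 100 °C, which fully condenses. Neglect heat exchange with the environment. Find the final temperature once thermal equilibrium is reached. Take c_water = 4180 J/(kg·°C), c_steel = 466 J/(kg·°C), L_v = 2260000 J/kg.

Let T be the final temperature. ΣQ_i = 0:
steam→water at 100 °C releases m L_v = 0.0417×2260000 = 94242
  condensed water 100 °C→T: 174.31(T − 100)
  water warms: 1.21×4180×(T − 35) = 5057.8(T − 35)
  cup: 88.07(T − 35)
5320.2 T = 94242 + 17431 + 180106 = 291778
T ≈ 54.84 °C — below 100 °C, confirming all the steam condensed.

T_f ≈ 54.8 °C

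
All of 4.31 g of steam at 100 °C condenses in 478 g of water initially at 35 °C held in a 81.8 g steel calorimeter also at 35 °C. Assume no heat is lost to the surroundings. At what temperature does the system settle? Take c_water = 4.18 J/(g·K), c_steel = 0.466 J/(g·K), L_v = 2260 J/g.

Net heat exchanged in the isolated system is zero:
steam→water at 100 °C releases m L_v = 4.31×2260 = 9740.6
  condensed water 100 °C→T: 18.02(T − 100)
  original water: 1998(T − 35)
  steel cup: 81.8×0.466×(T − 35) = 38.12(T − 35)
2054.2 T = 9740.6 + 1801.6 + 71266 = 82808
T ≈ 40.31 °C, under the boiling point, so the assumption holds.

T_f ≈ 40.3 °C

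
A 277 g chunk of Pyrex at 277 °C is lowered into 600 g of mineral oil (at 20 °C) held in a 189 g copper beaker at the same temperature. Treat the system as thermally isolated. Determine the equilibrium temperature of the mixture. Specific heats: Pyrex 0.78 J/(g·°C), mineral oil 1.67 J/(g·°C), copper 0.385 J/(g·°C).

T_f ≈ 63.0 °C

Setting the total heat transfer to zero:
277×0.78×(T − 277) + 600×1.67×(T − 20) + 189×0.385×(T − 20) = 0
216.06(T − 277) + 1002(T − 20) + 72.77(T − 20) = 0
1290.8 T = 81344
T ≈ 63.02 °C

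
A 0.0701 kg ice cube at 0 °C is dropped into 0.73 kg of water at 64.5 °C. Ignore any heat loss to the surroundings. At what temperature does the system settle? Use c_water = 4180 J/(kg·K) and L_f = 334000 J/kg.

Let T be the final temperature. ΣQ_i = 0:
melt ice: 0.0701×334000 = 23413
  meltwater 0→T: 0.0701×4180×T = 293.02 T
  water cools: 0.73×4180×(T − 64.5) = 3051.4(T − 64.5)
3344.4 T = 196815 − 23413 = 173402
T ≈ 51.85 °C (positive, so assuming full melt was valid).

T_f ≈ 51.8 °C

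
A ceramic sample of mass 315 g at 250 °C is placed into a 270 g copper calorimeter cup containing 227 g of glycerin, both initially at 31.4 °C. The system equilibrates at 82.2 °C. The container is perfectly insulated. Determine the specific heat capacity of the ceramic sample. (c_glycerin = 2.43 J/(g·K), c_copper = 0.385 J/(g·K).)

c ≈ 0.63 J/(g·K)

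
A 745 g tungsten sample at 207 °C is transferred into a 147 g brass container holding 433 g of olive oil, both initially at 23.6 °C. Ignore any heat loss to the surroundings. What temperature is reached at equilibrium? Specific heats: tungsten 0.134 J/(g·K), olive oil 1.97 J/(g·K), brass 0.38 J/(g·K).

T_f ≈ 41.8 °C

Setting the total heat transfer to zero:
745·0.134·(T − 207) + 433·1.97·(T − 23.6) + 147·0.38·(T − 23.6) = 0
99.83(T − 207) + 853.01(T − 23.6) + 55.86(T − 23.6) = 0
1008.7 T = 42114
T = 42114/1008.7 ≈ 41.75 °C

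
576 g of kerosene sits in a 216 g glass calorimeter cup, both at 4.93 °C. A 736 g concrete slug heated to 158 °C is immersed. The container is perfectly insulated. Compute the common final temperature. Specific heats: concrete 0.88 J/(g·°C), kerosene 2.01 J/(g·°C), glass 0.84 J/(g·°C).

T_f ≈ 54.8 °C

Heat gained plus heat lost sum to zero:
736×0.88×(T − 158) + 576×2.01×(T − 4.93) + 216×0.84×(T − 4.93) = 0
647.68(T − 158) + 1157.8(T − 4.93) + 181.44(T − 4.93) = 0
(647.68 + 1157.8 + 181.44) T = 647.68×158 + 1157.8×4.93 + 181.44×4.93
T = 108936/1986.9 ≈ 54.83 °C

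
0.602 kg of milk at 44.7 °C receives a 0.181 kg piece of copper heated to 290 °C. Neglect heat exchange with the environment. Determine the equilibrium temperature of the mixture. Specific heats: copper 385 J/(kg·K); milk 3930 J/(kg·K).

T_f ≈ 51.7 °C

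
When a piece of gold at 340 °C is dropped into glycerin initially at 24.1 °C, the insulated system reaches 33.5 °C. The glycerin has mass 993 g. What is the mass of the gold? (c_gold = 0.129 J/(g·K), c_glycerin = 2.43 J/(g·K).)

m ≈ 574 g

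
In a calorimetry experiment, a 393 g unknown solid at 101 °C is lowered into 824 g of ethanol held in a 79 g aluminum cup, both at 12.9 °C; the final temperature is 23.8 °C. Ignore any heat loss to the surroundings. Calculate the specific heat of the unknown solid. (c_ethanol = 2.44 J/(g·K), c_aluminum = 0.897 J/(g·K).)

c ≈ 0.748 J/(g·K)

Setting the total heat transfer to zero:
393×c×(23.8 − 101) + 824×2.44×(23.8 − 12.9) + 79×0.897×(23.8 − 12.9) = 0
-30340 c = -22688
c = -22688/-30340 ≈ 0.7478 J/(g·K)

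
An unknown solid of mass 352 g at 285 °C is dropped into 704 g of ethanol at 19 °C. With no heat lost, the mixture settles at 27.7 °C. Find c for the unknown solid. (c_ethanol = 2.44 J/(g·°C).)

c ≈ 0.165 J/(g·°C)

Energy conservation, ΣQ = 0:
352·c·(27.7 − 285) + 704·2.44·(27.7 − 19) = 0
-90570 c = -14945
c = -14945/-90570 ≈ 0.165 J/(g·°C)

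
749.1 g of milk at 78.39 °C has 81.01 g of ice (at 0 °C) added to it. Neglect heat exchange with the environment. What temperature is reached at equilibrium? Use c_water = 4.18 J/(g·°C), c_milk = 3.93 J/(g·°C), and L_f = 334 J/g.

Taking heat into each body as positive, Σ m c ΔT = 0:
melt ice: 81.01×334 = 27057
  meltwater 0→T: 81.01×4.18×T = 338.62 T
  milk cools: 749.1×3.93×(T − 78.39) = 2944(T − 78.39)
3282.6 T = 230777 − 27057 = 203720
T ≈ 62.06 °C. Since T > 0 °C, the all-ice-melts assumption holds.

T_f ≈ 62.1 °C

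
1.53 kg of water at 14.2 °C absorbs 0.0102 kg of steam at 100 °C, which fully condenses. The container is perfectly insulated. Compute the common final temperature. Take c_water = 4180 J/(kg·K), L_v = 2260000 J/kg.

T_f ≈ 18.3 °C

Conservation of energy gives ΣQ = 0:
latent heat released on condensation: 0.0102·2260000 = 23052; condensate cools 100→T: 0.0102·4180·(T − 100) = 42.64(T − 100); water warms: 1.53·4180·(T − 14.2) = 6395.4(T − 14.2)
6438 T = 23052 + 4263.6 + 90815 = 118130
T ≈ 18.35 °C — below 100 °C, confirming all the steam condensed.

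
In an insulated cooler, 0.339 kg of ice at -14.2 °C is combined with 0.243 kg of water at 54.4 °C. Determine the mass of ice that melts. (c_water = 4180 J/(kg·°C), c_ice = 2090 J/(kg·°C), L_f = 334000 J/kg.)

Heat available from the water dropping to 0 °C: 0.243·4180·54.4 = 55256 J.
Warming the ice to 0 °C takes 0.339·2090·14.2 = 10061 J, leaving 45195 J for melting.
To melt every bit of ice: 0.339·334000 = 113226 J.
Since 45195 < 113226 J, not all the ice melts; equilibrium is at 0 °C.
Mass melted = 45195/334000 ≈ 0.1353 kg.

m_melted ≈ 0.135 kg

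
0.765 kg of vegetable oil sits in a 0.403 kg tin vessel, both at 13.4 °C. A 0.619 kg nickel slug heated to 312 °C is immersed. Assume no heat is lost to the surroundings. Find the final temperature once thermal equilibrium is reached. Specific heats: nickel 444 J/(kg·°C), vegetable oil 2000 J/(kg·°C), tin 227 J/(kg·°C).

T_f ≈ 56.7 °C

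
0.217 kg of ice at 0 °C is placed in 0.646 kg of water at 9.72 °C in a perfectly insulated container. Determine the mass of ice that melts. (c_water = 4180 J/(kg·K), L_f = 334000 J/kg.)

Heat available from the water dropping to 0 °C: 0.646×4180×9.72 = 26247 J.
Fully melting the ice requires m_ice L_f = 0.217×334000 = 72478 J.
Since 26247 < 72478 J, not all the ice melts; equilibrium is at 0 °C.
m_melted×334000 = 26247  ⇒  m_melted ≈ 0.07858 kg.

m_melted ≈ 0.0786 kg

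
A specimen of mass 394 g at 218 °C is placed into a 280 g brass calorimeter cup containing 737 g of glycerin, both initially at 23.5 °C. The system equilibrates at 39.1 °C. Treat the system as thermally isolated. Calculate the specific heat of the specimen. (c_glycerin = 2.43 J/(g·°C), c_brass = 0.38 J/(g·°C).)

Taking heat into each body as positive, Σ m c ΔT = 0:
394·c·(39.1 − 218) + 737·2.43·(39.1 − 23.5) + 280·0.38·(39.1 − 23.5) = 0
-70487 c = -29598
c = -29598/-70487 ≈ 0.4199 J/(g·°C)

c ≈ 0.42 J/(g·°C)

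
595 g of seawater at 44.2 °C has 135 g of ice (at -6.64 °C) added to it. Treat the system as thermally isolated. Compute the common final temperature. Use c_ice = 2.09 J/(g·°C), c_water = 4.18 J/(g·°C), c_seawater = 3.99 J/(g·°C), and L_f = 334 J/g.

Conservation of energy gives ΣQ = 0:
ice -6.64→0 °C: 135·2.09·6.64 = 1873.5; fusion: m_ice L_f = 135·334 = 45090; meltwater 0→T: 135·4.18·T = 564.3 T; seawater: 2374.1(T − 44.2)
2938.4 T = 104933 − 46963 = 57970
T ≈ 19.73 °C — above 0 °C, consistent with complete melting.

T_f ≈ 19.7 °C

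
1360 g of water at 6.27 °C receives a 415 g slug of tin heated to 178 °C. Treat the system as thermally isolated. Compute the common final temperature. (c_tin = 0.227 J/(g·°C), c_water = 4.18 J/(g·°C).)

|Q_tin| = |Q_water|:
415×0.227×(178 − T) = 1360×4.18×(T − 6.27)
94.2(178 − T) = 5684.8(T − 6.27)
5779 T = 52412  ⇒  T ≈ 9.07 °C

T_f ≈ 9.1 °C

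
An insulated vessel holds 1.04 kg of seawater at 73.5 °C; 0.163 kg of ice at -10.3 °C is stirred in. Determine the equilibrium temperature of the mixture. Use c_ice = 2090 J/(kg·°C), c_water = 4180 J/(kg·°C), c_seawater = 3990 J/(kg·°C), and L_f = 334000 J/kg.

T_f ≈ 51.1 °C

Setting the total heat transfer to zero:
warm ice to 0 °C: 0.163×2090×(0 − (-10.3)) = 3508.9; melt ice: 0.163×334000 = 54442; meltwater 0→T: 0.163×4180×T = 681.34 T; seawater: 4149.6(T − 73.5)
4830.9 T = 304996 − 57951 = 247045
T ≈ 51.14 °C (positive, so assuming full melt was valid).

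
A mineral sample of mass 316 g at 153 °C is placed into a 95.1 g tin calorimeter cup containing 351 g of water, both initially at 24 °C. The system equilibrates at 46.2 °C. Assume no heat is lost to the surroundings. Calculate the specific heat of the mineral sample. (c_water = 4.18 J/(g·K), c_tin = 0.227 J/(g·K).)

c ≈ 0.979 J/(g·K)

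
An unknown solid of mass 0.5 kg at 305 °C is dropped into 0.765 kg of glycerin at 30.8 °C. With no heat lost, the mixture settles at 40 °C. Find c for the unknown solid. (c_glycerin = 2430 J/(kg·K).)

Net heat exchanged in the isolated system is zero:
0.5×c×(40 − 305) + 0.765×2430×(40 − 30.8) = 0
-132.5 c = -17102
c = -17102/-132.5 ≈ 129.1 J/(kg·K)

c ≈ 129 J/(kg·K)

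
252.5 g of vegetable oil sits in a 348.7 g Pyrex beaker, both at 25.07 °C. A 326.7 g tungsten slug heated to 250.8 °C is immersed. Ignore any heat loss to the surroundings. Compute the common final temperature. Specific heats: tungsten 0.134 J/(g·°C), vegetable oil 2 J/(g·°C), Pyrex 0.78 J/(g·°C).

T_f ≈ 37.1 °C

Setting the total heat transfer to zero:
326.7*0.134*(T − 250.8) + 252.5*2*(T − 25.07) + 348.7*0.78*(T − 25.07) = 0
43.78(T − 250.8) + 505(T − 25.07) + 271.99(T − 25.07) = 0
(43.78 + 505 + 271.99) T = 43.78*250.8 + 505*25.07 + 271.99*25.07
T ≈ 37.11 °C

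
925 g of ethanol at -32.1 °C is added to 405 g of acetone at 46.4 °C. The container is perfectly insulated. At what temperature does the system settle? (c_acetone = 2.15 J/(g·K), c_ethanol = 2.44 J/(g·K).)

Let T be the final temperature. ΣQ_i = 0:
405·2.15·(T − 46.4) + 925·2.44·(T − (-32.1)) = 0
870.75(T − 46.4) + 2257(T − (-32.1)) = 0
3127.8 T = -32047
T ≈ -10.25 °C

T_f ≈ -10.2 °C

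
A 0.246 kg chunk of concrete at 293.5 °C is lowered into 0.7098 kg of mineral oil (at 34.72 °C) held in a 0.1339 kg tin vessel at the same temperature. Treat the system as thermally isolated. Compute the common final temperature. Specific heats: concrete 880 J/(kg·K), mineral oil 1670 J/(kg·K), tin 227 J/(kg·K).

T_f ≈ 73.8 °C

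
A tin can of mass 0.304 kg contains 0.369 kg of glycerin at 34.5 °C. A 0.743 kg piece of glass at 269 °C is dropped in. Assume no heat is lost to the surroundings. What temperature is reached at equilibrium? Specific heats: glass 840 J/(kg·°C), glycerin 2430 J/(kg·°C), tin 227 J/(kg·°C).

T_f ≈ 126.6 °C

Setting the total heat transfer to zero:
0.743*840*(T − 269) + 0.369*2430*(T − 34.5) + 0.304*227*(T − 34.5) = 0
624.12(T − 269) + 896.67(T − 34.5) + 69.01(T − 34.5) = 0
1589.8 T = 201204
T = 201204 / 1589.8 = 127 °C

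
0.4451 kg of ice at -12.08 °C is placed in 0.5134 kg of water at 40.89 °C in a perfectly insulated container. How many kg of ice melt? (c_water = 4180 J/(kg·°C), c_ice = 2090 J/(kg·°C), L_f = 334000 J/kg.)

m_melted ≈ 0.229 kg

Water can give up m c ΔT = 0.5134·4180·40.89 = 87750 J before reaching 0 °C.
Warming the ice to 0 °C takes 0.4451·2090·12.08 = 11238 J, leaving 76513 J for melting.
Melting all 0.4451 kg of ice would need 0.4451·334000 = 148663 J.
That's not enough to melt it all — equilibrium is at 0 °C with ice remaining.
m_melted·334000 = 76513  ⇒  m_melted ≈ 0.2291 kg.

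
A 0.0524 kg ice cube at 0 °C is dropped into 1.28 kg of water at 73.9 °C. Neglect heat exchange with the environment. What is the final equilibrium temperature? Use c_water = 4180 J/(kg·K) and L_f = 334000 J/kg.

Setting the total heat transfer to zero:
latent heat to melt: 0.0524·334000 = 17502
  warm the meltwater: 219.03 T
  water: 5350.4(T − 73.9)
5569.4 T = 395395 − 17502 = 377893
T ≈ 67.85 °C — above 0 °C, consistent with complete melting.

T_f ≈ 67.9 °C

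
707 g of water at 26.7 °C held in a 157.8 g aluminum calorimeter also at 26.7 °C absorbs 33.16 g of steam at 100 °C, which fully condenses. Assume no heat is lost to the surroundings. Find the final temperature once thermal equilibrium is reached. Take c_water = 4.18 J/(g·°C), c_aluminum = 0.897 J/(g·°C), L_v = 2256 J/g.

T_f ≈ 53.0 °C

Let T be the final temperature. ΣQ_i = 0:
steam→water at 100 °C releases m L_v = 33.16×2256 = 74809
  condensed water 100 °C→T: 138.61(T − 100)
  original water: 2955.3(T − 26.7)
  aluminum cup: 157.8×0.897×(T − 26.7) = 141.55(T − 26.7)
3235.4 T = 74809 + 13861 + 82685 = 171355
T ≈ 52.96 °C (< 100 °C, so full condensation is consistent).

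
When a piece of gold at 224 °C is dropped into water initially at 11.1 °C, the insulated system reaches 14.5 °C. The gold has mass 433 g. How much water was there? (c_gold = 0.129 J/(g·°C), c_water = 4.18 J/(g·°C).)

m ≈ 823 g

|Q_gold| = |Q_water|:
433×0.129×(224 − 14.5) = m×4.18×(14.5 − 11.1)
14.21 m = 11702  ⇒  m ≈ 823.4 g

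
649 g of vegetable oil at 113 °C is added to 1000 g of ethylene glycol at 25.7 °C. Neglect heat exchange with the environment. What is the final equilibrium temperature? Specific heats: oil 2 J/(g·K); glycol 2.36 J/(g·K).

T_f ≈ 56.7 °C

Net heat exchanged in the isolated system is zero:
649×2×(T − 113) + 1000×2.36×(T − 25.7) = 0
1298(T − 113) + 2360(T − 25.7) = 0
3658 T = 207326
T = 207326/3658 ≈ 56.68 °C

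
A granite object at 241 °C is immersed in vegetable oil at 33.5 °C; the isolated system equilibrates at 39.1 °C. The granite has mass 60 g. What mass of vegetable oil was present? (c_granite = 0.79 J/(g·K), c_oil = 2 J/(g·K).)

Net heat exchanged in the isolated system is zero:
60×0.79×(39.1 − 241) + m×2×(39.1 − 33.5) = 0
11.2 m = 9570.1
m = 9570.1/11.2 ≈ 854.5 g

m ≈ 854 g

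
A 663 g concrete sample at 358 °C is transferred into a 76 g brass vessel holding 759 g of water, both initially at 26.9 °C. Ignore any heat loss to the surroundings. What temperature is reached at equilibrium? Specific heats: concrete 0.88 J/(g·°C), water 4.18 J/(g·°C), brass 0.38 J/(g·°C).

Conservation of energy gives ΣQ = 0:
663×0.88×(T − 358) + 759×4.18×(T − 26.9) + 76×0.38×(T − 26.9) = 0
3784.9 T = 294992
T = 294992 / 3784.9 = 77.9 °C

T_f ≈ 77.9 °C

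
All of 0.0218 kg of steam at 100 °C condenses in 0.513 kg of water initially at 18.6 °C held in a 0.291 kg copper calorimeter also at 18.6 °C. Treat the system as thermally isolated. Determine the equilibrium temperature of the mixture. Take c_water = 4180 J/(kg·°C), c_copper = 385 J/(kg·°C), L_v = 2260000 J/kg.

Let T be the final temperature. ΣQ_i = 0:
condense steam: −0.0218×2260000 = −49268
  condensed water 100 °C→T: 91.12(T − 100)
  original water: 2144.3(T − 18.6)
  cup: 112.03(T − 18.6)
2347.5 T = 49268 + 9112.4 + 41969 = 100349
T ≈ 42.75 °C — below 100 °C, confirming all the steam condensed.

T_f ≈ 42.7 °C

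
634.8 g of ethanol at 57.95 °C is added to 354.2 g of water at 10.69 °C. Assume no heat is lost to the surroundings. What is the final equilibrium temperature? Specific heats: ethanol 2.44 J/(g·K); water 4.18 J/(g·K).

T_f ≈ 34.9 °C

With ΣQ=0 the equilibrium temperature is the m·c-weighted mean:
T_f = (1548.9*57.95 + 1480.6*10.69) / (1548.9 + 1480.6)
    = 105587 / 3029.5 ≈ 34.85 °C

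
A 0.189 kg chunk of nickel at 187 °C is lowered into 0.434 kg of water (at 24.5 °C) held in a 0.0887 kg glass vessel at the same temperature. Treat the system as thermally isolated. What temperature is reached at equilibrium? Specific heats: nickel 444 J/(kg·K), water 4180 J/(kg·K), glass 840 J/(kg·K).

Setting the total heat transfer to zero:
0.189×444×(T − 187) + 0.434×4180×(T − 24.5) + 0.0887×840×(T − 24.5) = 0
83.92(T − 187) + 1814.1(T − 24.5) + 74.51(T − 24.5) = 0
(83.92 + 1814.1 + 74.51) T = 83.92×187 + 1814.1×24.5 + 74.51×24.5
T ≈ 31.41 °C

T_f ≈ 31.4 °C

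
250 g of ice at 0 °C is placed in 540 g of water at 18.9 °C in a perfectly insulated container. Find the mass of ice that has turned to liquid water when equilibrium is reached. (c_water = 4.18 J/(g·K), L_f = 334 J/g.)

Water can give up m c ΔT = 540·4.18·18.9 = 42661 J before reaching 0 °C.
Melting all 250 g of ice would need 250·334 = 83500 J.
That's not enough to melt it all — equilibrium is at 0 °C with ice remaining.
m_melt = 42661 / L_f = 127.7 g.

m_melted ≈ 128 g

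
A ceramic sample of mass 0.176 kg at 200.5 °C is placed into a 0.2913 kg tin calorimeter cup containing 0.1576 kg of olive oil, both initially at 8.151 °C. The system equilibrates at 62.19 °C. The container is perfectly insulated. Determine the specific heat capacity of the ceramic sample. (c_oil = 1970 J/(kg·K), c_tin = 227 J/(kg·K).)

c ≈ 836 J/(kg·K)

Taking heat into each body as positive, Σ m c ΔT = 0:
0.176×c×(62.19 − 200.5) + 0.1576×1970×(62.19 − 8.151) + 0.2913×227×(62.19 − 8.151) = 0
-24.34 c = -20351
c = -20351/-24.34 ≈ 836 J/(kg·K)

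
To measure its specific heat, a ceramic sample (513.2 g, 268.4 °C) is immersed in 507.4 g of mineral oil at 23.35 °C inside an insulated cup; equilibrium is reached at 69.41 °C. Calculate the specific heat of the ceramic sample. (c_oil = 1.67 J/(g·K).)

Net heat exchanged in the isolated system is zero:
513.2×c×(69.41 − 268.4) + 507.4×1.67×(69.41 − 23.35) = 0
-102122 c = -39029
c = -39029/-102122 ≈ 0.3822 J/(g·K)

c ≈ 0.382 J/(g·K)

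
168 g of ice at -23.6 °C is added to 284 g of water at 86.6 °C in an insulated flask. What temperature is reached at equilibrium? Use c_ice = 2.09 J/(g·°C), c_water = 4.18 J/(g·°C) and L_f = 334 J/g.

T_f ≈ 20.3 °C

Energy conservation, ΣQ = 0:
warm ice to 0 °C: 168×2.09×(0 − (-23.6)) = 8286.4; melt ice: 168×334 = 56112; meltwater 0→T: 168×4.18×T = 702.24 T; water cools: 284×4.18×(T − 86.6) = 1187.1(T − 86.6)
1889.4 T = 102805 − 64398 = 38406
T ≈ 20.33 °C (positive, so assuming full melt was valid).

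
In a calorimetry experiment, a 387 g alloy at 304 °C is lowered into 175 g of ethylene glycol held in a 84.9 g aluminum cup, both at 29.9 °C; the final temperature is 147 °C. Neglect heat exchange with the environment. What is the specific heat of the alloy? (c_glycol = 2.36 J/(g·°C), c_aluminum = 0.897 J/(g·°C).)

c ≈ 0.943 J/(g·°C)

Setting the total heat transfer to zero:
387·c·(147 − 304) + 175·2.36·(147 − 29.9) + 84.9·0.897·(147 − 29.9) = 0
-60759 c = -57280
c = -57280/-60759 ≈ 0.9427 J/(g·°C)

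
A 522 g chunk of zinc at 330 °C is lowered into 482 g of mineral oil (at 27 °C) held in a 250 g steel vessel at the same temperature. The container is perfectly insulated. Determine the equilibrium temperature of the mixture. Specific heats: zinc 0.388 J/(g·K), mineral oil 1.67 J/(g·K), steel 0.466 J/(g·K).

T_f ≈ 81.6 °C

Taking heat into each body as positive, Σ m c ΔT = 0:
522×0.388×(T − 330) + 482×1.67×(T − 27) + 250×0.466×(T − 27) = 0
202.54(T − 330) + 804.94(T − 27) + 116.5(T − 27) = 0
1124 T = 91716
T ≈ 81.60 °C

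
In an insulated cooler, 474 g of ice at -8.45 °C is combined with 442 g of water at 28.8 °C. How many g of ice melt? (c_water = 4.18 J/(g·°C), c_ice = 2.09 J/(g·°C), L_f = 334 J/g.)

m_melted ≈ 134 g

Heat available from the water dropping to 0 °C: 442·4.18·28.8 = 53210 J.
Warming the ice to 0 °C takes 474·2.09·8.45 = 8371.1 J, leaving 44839 J for melting.
To melt every bit of ice: 474·334 = 158316 J.
44839 J < 158316 J, so only part of the ice melts and the system sits at 0 °C.
m_melted·334 = 44839  ⇒  m_melted ≈ 134.2 g.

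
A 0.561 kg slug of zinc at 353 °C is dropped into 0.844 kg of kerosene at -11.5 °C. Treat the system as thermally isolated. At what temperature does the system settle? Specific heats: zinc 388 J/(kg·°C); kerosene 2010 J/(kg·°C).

T_f ≈ 30.0 °C

Set heat shed by the hot body equal to heat absorbed by the cold body:
0.561*388*(353 − T) = 0.844*2010*(T − (-11.5))
217.67(353 − T) = 1696.4(T − (-11.5))
1914.1 T = 57328  ⇒  T ≈ 29.95 °C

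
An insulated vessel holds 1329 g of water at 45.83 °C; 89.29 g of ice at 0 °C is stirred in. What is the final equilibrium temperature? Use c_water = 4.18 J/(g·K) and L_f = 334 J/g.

T_f ≈ 37.9 °C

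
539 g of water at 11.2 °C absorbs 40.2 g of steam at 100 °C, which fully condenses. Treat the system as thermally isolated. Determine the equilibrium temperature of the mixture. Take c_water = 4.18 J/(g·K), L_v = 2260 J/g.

Sum of m c ΔT and latent-heat terms is zero:
steam→water at 100 °C releases m L_v = 40.2×2260 = 90852; condensed water 100 °C→T: 168.04(T − 100); original water: 2253(T − 11.2)
2421.1 T = 90852 + 16804 + 25234 = 132889
T ≈ 54.89 °C, under the boiling point, so the assumption holds.

T_f ≈ 54.9 °C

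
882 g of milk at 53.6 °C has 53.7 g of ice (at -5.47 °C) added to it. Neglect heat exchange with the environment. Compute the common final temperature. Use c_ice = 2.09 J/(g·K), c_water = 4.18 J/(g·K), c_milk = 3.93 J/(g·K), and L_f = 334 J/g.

T_f ≈ 45.3 °C

Sum of m c ΔT and latent-heat terms is zero:
warm ice to 0 °C: 53.7×2.09×(0 − (-5.47)) = 613.91
  fusion: m_ice L_f = 53.7×334 = 17936
  meltwater 0→T: 53.7×4.18×T = 224.47 T
  milk: 3466.3(T − 53.6)
3690.7 T = 185792 − 18550 = 167242
T ≈ 45.31 °C — above 0 °C, consistent with complete melting.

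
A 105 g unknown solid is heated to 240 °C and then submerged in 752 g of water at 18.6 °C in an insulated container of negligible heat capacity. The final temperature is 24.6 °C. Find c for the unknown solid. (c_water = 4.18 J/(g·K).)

c ≈ 0.834 J/(g·K)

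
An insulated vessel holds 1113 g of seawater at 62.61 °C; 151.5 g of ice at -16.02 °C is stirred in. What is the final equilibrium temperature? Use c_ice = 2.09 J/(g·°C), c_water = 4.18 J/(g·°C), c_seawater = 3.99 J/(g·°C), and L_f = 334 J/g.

Energy conservation, ΣQ = 0:
warm ice to 0 °C: 151.5·2.09·(0 − (-16.02)) = 5072.5; fusion: m_ice L_f = 151.5·334 = 50601; meltwater 0→T: 151.5·4.18·T = 633.27 T; seawater: 4440.9(T − 62.61)
5074.1 T = 278043 − 55673 = 222369
T ≈ 43.82 °C (positive, so assuming full melt was valid).

T_f ≈ 43.8 °C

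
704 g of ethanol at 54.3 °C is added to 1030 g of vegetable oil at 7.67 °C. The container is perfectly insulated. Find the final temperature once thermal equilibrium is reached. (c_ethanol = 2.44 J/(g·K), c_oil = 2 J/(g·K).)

T_f ≈ 28.9 °C

With ΣQ=0 the equilibrium temperature is the m·c-weighted mean:
T_f = (1717.8×54.3 + 2060×7.67) / (1717.8 + 2060)
    = 109075 / 3777.8 ≈ 28.87 °C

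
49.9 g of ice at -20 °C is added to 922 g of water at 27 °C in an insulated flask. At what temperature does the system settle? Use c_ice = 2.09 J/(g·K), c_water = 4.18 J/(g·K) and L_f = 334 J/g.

T_f ≈ 21.0 °C

Sum of m c ΔT and latent-heat terms is zero:
warm ice to 0 °C: 49.9·2.09·(0 − (-20)) = 2085.8
  latent heat to melt: 49.9·334 = 16667
  warm the meltwater: 208.58 T
  water: 3854(T − 27)
4062.5 T = 104057 − 18752 = 85304
T ≈ 21.00 °C. Since T > 0 °C, the all-ice-melts assumption holds.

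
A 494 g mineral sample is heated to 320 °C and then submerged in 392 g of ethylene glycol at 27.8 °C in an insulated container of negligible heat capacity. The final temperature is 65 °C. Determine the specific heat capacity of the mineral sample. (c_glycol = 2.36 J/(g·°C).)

Let T be the final temperature. ΣQ_i = 0:
494×c×(65 − 320) + 392×2.36×(65 − 27.8) = 0
-125970 c = -34414
c = -34414/-125970 ≈ 0.2732 J/(g·°C)

c ≈ 0.273 J/(g·°C)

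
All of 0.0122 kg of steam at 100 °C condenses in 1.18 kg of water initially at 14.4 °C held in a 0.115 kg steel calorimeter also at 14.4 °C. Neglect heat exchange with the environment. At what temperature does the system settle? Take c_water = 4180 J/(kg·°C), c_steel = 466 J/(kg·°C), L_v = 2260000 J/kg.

T_f ≈ 20.7 °C

Heat gained plus heat lost sum to zero:
latent heat released on condensation: 0.0122·2260000 = 27572; condensate cools 100→T: 0.0122·4180·(T − 100) = 51(T − 100); original water: 4932.4(T − 14.4); steel cup: 0.115·466·(T − 14.4) = 53.59(T − 14.4)
5037 T = 27572 + 5099.6 + 71798 = 104470
T ≈ 20.74 °C — below 100 °C, confirming all the steam condensed.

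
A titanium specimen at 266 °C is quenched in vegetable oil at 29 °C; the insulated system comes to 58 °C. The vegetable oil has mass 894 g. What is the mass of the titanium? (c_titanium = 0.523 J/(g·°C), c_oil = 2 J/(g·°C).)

m ≈ 477 g

Heat lost by the titanium = heat gained by the oil:
m×0.523×(266 − 58) = 894×2×(58 − 29)
108.78 m = 51852  ⇒  m ≈ 476.7 g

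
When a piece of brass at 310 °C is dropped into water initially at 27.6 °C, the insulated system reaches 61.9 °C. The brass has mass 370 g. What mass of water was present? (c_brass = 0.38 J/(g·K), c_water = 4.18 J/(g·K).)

Heat lost by the brass = heat gained by the water:
370·0.38·(310 − 61.9) = m·4.18·(61.9 − 27.6)
143.37 m = 34883  ⇒  m ≈ 243.3 g

m ≈ 243 g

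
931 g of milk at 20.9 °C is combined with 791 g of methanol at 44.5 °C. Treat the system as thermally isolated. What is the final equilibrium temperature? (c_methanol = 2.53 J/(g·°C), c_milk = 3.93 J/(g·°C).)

Let T be the final temperature. ΣQ_i = 0:
791×2.53×(T − 44.5) + 931×3.93×(T − 20.9) = 0
(2001.2 + 3658.8) T = 2001.2×44.5 + 3658.8×20.9
T = 165524/5660.1 ≈ 29.24 °C

T_f ≈ 29.2 °C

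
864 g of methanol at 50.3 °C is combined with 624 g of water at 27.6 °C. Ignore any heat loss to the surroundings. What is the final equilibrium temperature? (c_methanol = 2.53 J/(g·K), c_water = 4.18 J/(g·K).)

T_f ≈ 37.9 °C

Set heat shed by the hot body equal to heat absorbed by the cold body:
864*2.53*(50.3 − T) = 624*4.18*(T − 27.6)
2185.9(50.3 − T) = 2608.3(T − 27.6)
4794.2 T = 181941  ⇒  T ≈ 37.95 °C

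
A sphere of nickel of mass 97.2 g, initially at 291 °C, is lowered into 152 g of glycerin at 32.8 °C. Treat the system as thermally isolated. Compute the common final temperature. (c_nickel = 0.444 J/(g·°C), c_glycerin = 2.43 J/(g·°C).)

Let T be the final temperature. ΣQ_i = 0:
97.2*0.444*(T − 291) + 152*2.43*(T − 32.8) = 0
412.52 T = 24674
T = 24674 / 412.52 = 59.8 °C

T_f ≈ 59.8 °C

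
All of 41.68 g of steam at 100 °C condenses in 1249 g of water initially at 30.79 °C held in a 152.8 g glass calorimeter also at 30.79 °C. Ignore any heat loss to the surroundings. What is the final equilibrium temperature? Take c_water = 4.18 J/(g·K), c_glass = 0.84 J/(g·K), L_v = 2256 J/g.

T_f ≈ 50.0 °C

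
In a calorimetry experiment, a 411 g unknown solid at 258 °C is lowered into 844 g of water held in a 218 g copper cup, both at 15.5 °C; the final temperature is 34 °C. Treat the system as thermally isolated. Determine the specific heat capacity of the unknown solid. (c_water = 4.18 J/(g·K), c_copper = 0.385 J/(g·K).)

c ≈ 0.726 J/(g·K)

Heat gained plus heat lost sum to zero:
411×c×(34 − 258) + 844×4.18×(34 − 15.5) + 218×0.385×(34 − 15.5) = 0
-92064 c = -66819
c = -66819/-92064 ≈ 0.7258 J/(g·K)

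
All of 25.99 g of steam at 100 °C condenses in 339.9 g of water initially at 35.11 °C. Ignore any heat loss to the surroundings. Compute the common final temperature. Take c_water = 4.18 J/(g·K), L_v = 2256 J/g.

T_f ≈ 78.1 °C

Net heat exchanged in the isolated system is zero:
latent heat released on condensation: 25.99·2256 = 58633; condensed water 100 °C→T: 108.64(T − 100); original water: 1420.8(T − 35.11)
1529.4 T = 58633 + 10864 + 49884 = 119381
T ≈ 78.06 °C, under the boiling point, so the assumption holds.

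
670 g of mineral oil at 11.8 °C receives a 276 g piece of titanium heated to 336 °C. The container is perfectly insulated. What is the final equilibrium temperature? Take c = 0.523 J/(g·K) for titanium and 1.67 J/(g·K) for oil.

T_f ≈ 48.8 °C

With ΣQ=0 the equilibrium temperature is the m·c-weighted mean:
T_f = (144.35·336 + 1118.9·11.8) / (144.35 + 1118.9)
    = 61704 / 1263.2 ≈ 48.85 °C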